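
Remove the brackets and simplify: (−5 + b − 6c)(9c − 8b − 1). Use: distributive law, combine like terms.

−39c + 39b + 5 + 57bc − 8b^2 − 54c^2

(−5 + b − 6c)(9c − 8b − 1)
= −45c + 40b + 5 + 9bc − 8b^2 − b − 54c^2 + 48bc + 6c    [distributive law]
= −39c + 39b + 5 + 57bc − 8b^2 − 54c^2    [combine like terms]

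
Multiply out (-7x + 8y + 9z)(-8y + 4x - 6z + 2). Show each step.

(-7x + 8y + 9z)(-8y + 4x - 6z + 2)
= 56xy - 28x^2 + 42xz - 14x - 64y^2 + 32xy - 48yz + 16y - 72yz + 36xz - 54z^2 + 18z    [distributive law]
= 88xy - 28x^2 + 78xz - 14x - 64y^2 - 120yz + 16y - 54z^2 + 18z    [combine like terms]

88xy - 28x^2 + 78xz - 14x - 64y^2 - 120yz + 16y - 54z^2 + 18z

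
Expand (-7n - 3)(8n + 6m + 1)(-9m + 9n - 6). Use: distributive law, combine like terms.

126mn^2 - 504n^3 + 57n^2 + 378m^2n + 369mn + 159n + 162m^2 + 135m + 18

(-7n - 3)(8n + 6m + 1)(-9m + 9n - 6)
= (-56n^2 - 42mn - 7n - 24n - 18m - 3)(-9m + 9n - 6)    [distributive law]
= (-56n^2 - 42mn - 31n - 18m - 3)(-9m + 9n - 6)    [combine like terms]
= 504mn^2 - 504n^3 + 336n^2 + 378m^2n - 378mn^2 + 252mn + 279mn - 279n^2 + 186n + 162m^2 - 162mn + 108m + 27m - 27n + 18    [distributive law]
= 126mn^2 - 504n^3 + 57n^2 + 378m^2n + 369mn + 159n + 162m^2 + 135m + 18    [combine like terms]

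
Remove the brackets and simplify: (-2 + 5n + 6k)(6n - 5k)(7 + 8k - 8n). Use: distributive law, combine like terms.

-84n - 99kn + 306n^2 + 70k - 130k^2 + 152kn^2 - 240n^3 + 328k^2n - 240k^3

(-2 + 5n + 6k)(6n - 5k)(7 + 8k - 8n)
= (-12n + 10k + 30n^2 - 25kn + 36kn - 30k^2)(7 + 8k - 8n)    [distributive law]
= (-12n + 10k + 30n^2 + 11kn - 30k^2)(7 + 8k - 8n)    [combine like terms]
= -84n - 96kn + 96n^2 + 70k + 80k^2 - 80kn + 210n^2 + 240kn^2 - 240n^3 + 77kn + 88k^2n - 88kn^2 - 210k^2 - 240k^3 + 240k^2n    [distributive law]
= -84n - 99kn + 306n^2 + 70k - 130k^2 + 152kn^2 - 240n^3 + 328k^2n - 240k^3    [combine like terms]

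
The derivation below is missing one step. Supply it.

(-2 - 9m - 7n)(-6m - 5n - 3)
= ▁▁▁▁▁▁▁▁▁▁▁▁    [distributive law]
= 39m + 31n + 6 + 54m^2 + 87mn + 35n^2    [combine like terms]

After distributive law, the bracketed line is:

12m + 10n + 6 + 54m^2 + 45mn + 27m + 42mn + 35n^2 + 21n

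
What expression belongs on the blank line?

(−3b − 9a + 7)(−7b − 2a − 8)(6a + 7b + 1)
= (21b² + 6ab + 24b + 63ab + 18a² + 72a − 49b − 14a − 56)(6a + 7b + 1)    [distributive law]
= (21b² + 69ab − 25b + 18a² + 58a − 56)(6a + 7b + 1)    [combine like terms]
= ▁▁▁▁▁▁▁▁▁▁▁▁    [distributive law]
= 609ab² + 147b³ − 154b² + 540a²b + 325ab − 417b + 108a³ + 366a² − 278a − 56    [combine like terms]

After distributive law, the bracketed line is:

126ab² + 147b³ + 21b² + 414a²b + 483ab² + 69ab − 150ab − 175b² − 25b + 108a³ + 126a²b + 18a² + 348a² + 406ab + 58a − 336a − 392b − 56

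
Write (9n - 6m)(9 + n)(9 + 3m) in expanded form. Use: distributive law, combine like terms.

(9n - 6m)(9 + n)(9 + 3m)
= (81n + 9n² - 54m - 6mn)(9 + 3m)    [distributive law]
= 729n + 243mn + 81n² + 27mn² - 486m - 162m² - 54mn - 18m²n    [distributive law]
= 729n + 189mn + 81n² + 27mn² - 486m - 162m² - 18m²n    [combine like terms]

729n + 189mn + 81n² + 27mn² - 486m - 162m² - 18m²n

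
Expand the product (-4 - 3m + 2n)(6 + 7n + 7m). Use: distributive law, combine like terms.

-24 - 16n - 46m - 7mn - 21m^2 + 14n^2

(-4 - 3m + 2n)(6 + 7n + 7m)
= -24 - 28n - 28m - 18m - 21mn - 21m^2 + 12n + 14n^2 + 14mn    [distributive law]
= -24 - 16n - 46m - 7mn - 21m^2 + 14n^2    [combine like terms]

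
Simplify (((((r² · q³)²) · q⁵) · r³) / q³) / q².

(((((r² · q³)²) · q⁵) · r³) / q³) / q²
= ((((((r²)²) · ((q³)²)) · q⁵) · r³) / q³) / q²    [power of a product]
= ((((r⁴ · ((q³)²)) · q⁵) · r³) / q³) / q²    [power of a power]
= ((((r⁴ · q⁶) · q⁵) · r³) / q³) / q²    [power of a power]
= q⁶·r⁷    [quotient of powers; product of powers]

q⁶·r⁷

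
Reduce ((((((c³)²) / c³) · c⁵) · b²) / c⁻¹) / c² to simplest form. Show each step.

((((((c³)²) / c³) · c⁵) · b²) / c⁻¹) / c²
= ((((c⁶ / c³) · c⁵) · b²) / c⁻¹) / c²    [power of a power]
= (((c³ · c⁵) · b²) / c⁻¹) / c²    [quotient of powers]
= ((c⁸ · b²) / c⁻¹) / c²    [product of powers]
= b²·c⁷    [quotient of powers; product of powers]

b²·c⁷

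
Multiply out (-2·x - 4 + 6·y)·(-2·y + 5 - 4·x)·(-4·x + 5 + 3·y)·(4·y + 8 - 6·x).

(-2·x - 4 + 6·y)·(-2·y + 5 - 4·x)·(-4·x + 5 + 3·y)·(4·y + 8 - 6·x)
= (4·x·y - 10·x + 8·x^2 + 8·y - 20 + 16·x - 12·y^2 + 30·y - 24·x·y)·(-4·x + 5 + 3·y)·(4·y + 8 - 6·x)    [distributive law]
= (-20·x·y + 6·x + 8·x^2 + 38·y - 20 - 12·y^2)·(-4·x + 5 + 3·y)·(4·y + 8 - 6·x)    [combine like terms]
= (80·x^2·y - 100·x·y - 60·x·y^2 - 24·x^2 + 30·x + 18·x·y - 32·x^3 + 40·x^2 + 24·x^2·y - 152·x·y + 190·y + 114·y^2 + 80·x - 100 - 60·y + 48·x·y^2 - 60·y^2 - 36·y^3)·(4·y + 8 - 6·x)    [distributive law]
= (104·x^2·y - 234·x·y - 12·x·y^2 + 16·x^2 + 110·x - 32·x^3 + 130·y + 54·y^2 - 100 - 36·y^3)·(4·y + 8 - 6·x)    [combine like terms]
= 416·x^2·y^2 + 832·x^2·y - 624·x^3·y - 936·x·y^2 - 1872·x·y + 1404·x^2·y - 48·x·y^3 - 96·x·y^2 + 72·x^2·y^2 + 64·x^2·y + 128·x^2 - 96·x^3 + 440·x·y + 880·x - 660·x^2 - 128·x^3·y - 256·x^3 + 192·x^4 + 520·y^2 + 1040·y - 780·x·y + 216·y^3 + 432·y^2 - 324·x·y^2 - 400·y - 800 + 600·x - 144·y^4 - 288·y^3 + 216·x·y^3    [distributive law]
= 488·x^2·y^2 + 2300·x^2·y - 752·x^3·y - 1356·x·y^2 - 2212·x·y + 168·x·y^3 - 532·x^2 - 352·x^3 + 1480·x + 192·x^4 + 952·y^2 + 640·y - 72·y^3 - 800 - 144·y^4    [combine like terms]

488·x^2·y^2 + 2300·x^2·y - 752·x^3·y - 1356·x·y^2 - 2212·x·y + 168·x·y^3 - 532·x^2 - 352·x^3 + 1480·x + 192·x^4 + 952·y^2 + 640·y - 72·y^3 - 800 - 144·y^4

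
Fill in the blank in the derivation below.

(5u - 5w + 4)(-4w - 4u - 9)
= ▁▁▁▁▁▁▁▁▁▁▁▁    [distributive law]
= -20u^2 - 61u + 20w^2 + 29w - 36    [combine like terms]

By distributive law:

-20uw - 20u^2 - 45u + 20w^2 + 20uw + 45w - 16w - 16u - 36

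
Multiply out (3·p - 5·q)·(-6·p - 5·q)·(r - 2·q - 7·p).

-18·p²·r - 69·p²·q + 126·p³ + 15·p·q·r - 205·p·q² + 25·q²·r - 50·q³

(3·p - 5·q)·(-6·p - 5·q)·(r - 2·q - 7·p)
= (-18·p² - 15·p·q + 30·p·q + 25·q²)·(r - 2·q - 7·p)    [distributive law]
= (-18·p² + 15·p·q + 25·q²)·(r - 2·q - 7·p)    [combine like terms]
= -18·p²·r + 36·p²·q + 126·p³ + 15·p·q·r - 30·p·q² - 105·p²·q + 25·q²·r - 50·q³ - 175·p·q²    [distributive law]
= -18·p²·r - 69·p²·q + 126·p³ + 15·p·q·r - 205·p·q² + 25·q²·r - 50·q³    [combine like terms]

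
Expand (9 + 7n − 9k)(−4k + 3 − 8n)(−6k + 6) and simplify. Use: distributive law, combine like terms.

594k^2 − 540k + 162 + 570kn − 306n − 264k^2n + 336kn^2 − 336n^2 − 216k^3

(9 + 7n − 9k)(−4k + 3 − 8n)(−6k + 6)
= (−36k + 27 − 72n − 28kn + 21n − 56n^2 + 36k^2 − 27k + 72kn)(−6k + 6)    [distributive law]
= (−63k + 27 − 51n + 44kn − 56n^2 + 36k^2)(−6k + 6)    [combine like terms]
= 378k^2 − 378k − 162k + 162 + 306kn − 306n − 264k^2n + 264kn + 336kn^2 − 336n^2 − 216k^3 + 216k^2    [distributive law]
= 594k^2 − 540k + 162 + 570kn − 306n − 264k^2n + 336kn^2 − 336n^2 − 216k^3    [combine like terms]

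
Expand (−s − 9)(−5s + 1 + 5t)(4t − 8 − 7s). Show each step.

(−s − 9)(−5s + 1 + 5t)(4t − 8 − 7s)
= (5s^2 − s − 5st + 45s − 9 − 45t)(4t − 8 − 7s)    [distributive law]
= (5s^2 + 44s − 5st − 9 − 45t)(4t − 8 − 7s)    [combine like terms]
= 20s^2t − 40s^2 − 35s^3 + 176st − 352s − 308s^2 − 20st^2 + 40st + 35s^2t − 36t + 72 + 63s − 180t^2 + 360t + 315st    [distributive law]
= 55s^2t − 348s^2 − 35s^3 + 531st − 289s − 20st^2 + 324t + 72 − 180t^2    [combine like terms]

55s^2t − 348s^2 − 35s^3 + 531st − 289s − 20st^2 + 324t + 72 − 180t^2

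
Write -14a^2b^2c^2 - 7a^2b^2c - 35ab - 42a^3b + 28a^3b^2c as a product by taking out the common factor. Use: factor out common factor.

-14a^2b^2c^2 - 7a^2b^2c - 35ab - 42a^3b + 28a^3b^2c
= 7(-2a^2b^2c^2 - a^2b^2c - 5ab - 6a^3b + 4a^3b^2c)    [factor out 7]
= 7ab(-2abc^2 - abc - 5 - 6a^2 + 4a^2bc)    [factor out ab]

7ab(-2abc^2 - abc - 5 - 6a^2 + 4a^2bc)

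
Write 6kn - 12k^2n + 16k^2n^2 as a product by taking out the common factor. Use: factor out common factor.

6kn - 12k^2n + 16k^2n^2
= 2(3kn - 6k^2n + 8k^2n^2)    [factor out 2]
= 2kn(3 - 6k + 8kn)    [factor out kn]

2kn(3 - 6k + 8kn)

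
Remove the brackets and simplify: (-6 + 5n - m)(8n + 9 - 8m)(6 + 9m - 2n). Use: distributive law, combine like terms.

(-6 + 5n - m)(8n + 9 - 8m)(6 + 9m - 2n)
= (-48n - 54 + 48m + 40n² + 45n - 40mn - 8mn - 9m + 8m²)(6 + 9m - 2n)    [distributive law]
= (-3n - 54 + 39m + 40n² - 48mn + 8m²)(6 + 9m - 2n)    [combine like terms]
= -18n - 27mn + 6n² - 324 - 486m + 108n + 234m + 351m² - 78mn + 240n² + 360mn² - 80n³ - 288mn - 432m²n + 96mn² + 48m² + 72m³ - 16m²n    [distributive law]
= 90n - 393mn + 246n² - 324 - 252m + 399m² + 456mn² - 80n³ - 448m²n + 72m³    [combine like terms]

90n - 393mn + 246n² - 324 - 252m + 399m² + 456mn² - 80n³ - 448m²n + 72m³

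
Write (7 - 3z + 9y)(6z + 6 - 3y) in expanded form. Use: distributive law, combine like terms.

(7 - 3z + 9y)(6z + 6 - 3y)
= 42z + 42 - 21y - 18z^2 - 18z + 9yz + 54yz + 54y - 27y^2    [distributive law]
= 24z + 42 + 33y - 18z^2 + 63yz - 27y^2    [combine like terms]

24z + 42 + 33y - 18z^2 + 63yz - 27y^2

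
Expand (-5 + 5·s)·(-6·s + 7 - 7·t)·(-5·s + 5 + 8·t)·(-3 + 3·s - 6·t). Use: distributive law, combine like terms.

2925·s² - 1875·s³ + 3555·s²·t - 2025·s - 3825·s·t + 660·s·t² + 525 + 1365·t - 210·t² - 1680·t³ + 450·s⁴ - 1095·s³·t - 450·s²·t² + 1680·s·t³

(-5 + 5·s)·(-6·s + 7 - 7·t)·(-5·s + 5 + 8·t)·(-3 + 3·s - 6·t)
= (30·s - 35 + 35·t - 30·s² + 35·s - 35·s·t)·(-5·s + 5 + 8·t)·(-3 + 3·s - 6·t)    [distributive law]
= (65·s - 35 + 35·t - 30·s² - 35·s·t)·(-5·s + 5 + 8·t)·(-3 + 3·s - 6·t)    [combine like terms]
= (-325·s² + 325·s + 520·s·t + 175·s - 175 - 280·t - 175·s·t + 175·t + 280·t² + 150·s³ - 150·s² - 240·s²·t + 175·s²·t - 175·s·t - 280·s·t²)·(-3 + 3·s - 6·t)    [distributive law]
= (-475·s² + 500·s + 170·s·t - 175 - 105·t + 280·t² + 150·s³ - 65·s²·t - 280·s·t²)·(-3 + 3·s - 6·t)    [combine like terms]
= 1425·s² - 1425·s³ + 2850·s²·t - 1500·s + 1500·s² - 3000·s·t - 510·s·t + 510·s²·t - 1020·s·t² + 525 - 525·s + 1050·t + 315·t - 315·s·t + 630·t² - 840·t² + 840·s·t² - 1680·t³ - 450·s³ + 450·s⁴ - 900·s³·t + 195·s²·t - 195·s³·t + 390·s²·t² + 840·s·t² - 840·s²·t² + 1680·s·t³    [distributive law]
= 2925·s² - 1875·s³ + 3555·s²·t - 2025·s - 3825·s·t + 660·s·t² + 525 + 1365·t - 210·t² - 1680·t³ + 450·s⁴ - 1095·s³·t - 450·s²·t² + 1680·s·t³    [combine like terms]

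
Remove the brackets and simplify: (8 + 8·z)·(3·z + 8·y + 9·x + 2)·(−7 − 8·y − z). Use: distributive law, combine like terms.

(8 + 8·z)·(3·z + 8·y + 9·x + 2)·(−7 − 8·y − z)
= (24·z + 64·y + 72·x + 16 + 24·z^2 + 64·y·z + 72·x·z + 16·z)·(−7 − 8·y − z)    [distributive law]
= (40·z + 64·y + 72·x + 16 + 24·z^2 + 64·y·z + 72·x·z)·(−7 − 8·y − z)    [combine like terms]
= −280·z − 320·y·z − 40·z^2 − 448·y − 512·y^2 − 64·y·z − 504·x − 576·x·y − 72·x·z − 112 − 128·y − 16·z − 168·z^2 − 192·y·z^2 − 24·z^3 − 448·y·z − 512·y^2·z − 64·y·z^2 − 504·x·z − 576·x·y·z − 72·x·z^2    [distributive law]
= −296·z − 832·y·z − 208·z^2 − 576·y − 512·y^2 − 504·x − 576·x·y − 576·x·z − 112 − 256·y·z^2 − 24·z^3 − 512·y^2·z − 576·x·y·z − 72·x·z^2    [combine like terms]

−296·z − 832·y·z − 208·z^2 − 576·y − 512·y^2 − 504·x − 576·x·y − 576·x·z − 112 − 256·y·z^2 − 24·z^3 − 512·y^2·z − 576·x·y·z − 72·x·z^2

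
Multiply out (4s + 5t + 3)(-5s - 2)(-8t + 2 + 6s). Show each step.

10s²t - 178s² - 120s³ + 74st - 82s + 200st² + 80t² + 28t - 12

(4s + 5t + 3)(-5s - 2)(-8t + 2 + 6s)
= (-20s² - 8s - 25st - 10t - 15s - 6)(-8t + 2 + 6s)    [distributive law]
= (-20s² - 23s - 25st - 10t - 6)(-8t + 2 + 6s)    [combine like terms]
= 160s²t - 40s² - 120s³ + 184st - 46s - 138s² + 200st² - 50st - 150s²t + 80t² - 20t - 60st + 48t - 12 - 36s    [distributive law]
= 10s²t - 178s² - 120s³ + 74st - 82s + 200st² + 80t² + 28t - 12    [combine like terms]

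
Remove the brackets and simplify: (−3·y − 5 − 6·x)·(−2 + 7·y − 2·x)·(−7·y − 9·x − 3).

266·y² + 215·x·y + 17·y + 147·y³ + 441·x·y² + 240·x²·y − 156·x − 30 − 234·x² − 108·x³

(−3·y − 5 − 6·x)·(−2 + 7·y − 2·x)·(−7·y − 9·x − 3)
= (6·y − 21·y² + 6·x·y + 10 − 35·y + 10·x + 12·x − 42·x·y + 12·x²)·(−7·y − 9·x − 3)    [distributive law]
= (−29·y − 21·y² − 36·x·y + 10 + 22·x + 12·x²)·(−7·y − 9·x − 3)    [combine like terms]
= 203·y² + 261·x·y + 87·y + 147·y³ + 189·x·y² + 63·y² + 252·x·y² + 324·x²·y + 108·x·y − 70·y − 90·x − 30 − 154·x·y − 198·x² − 66·x − 84·x²·y − 108·x³ − 36·x²    [distributive law]
= 266·y² + 215·x·y + 17·y + 147·y³ + 441·x·y² + 240·x²·y − 156·x − 30 − 234·x² − 108·x³    [combine like terms]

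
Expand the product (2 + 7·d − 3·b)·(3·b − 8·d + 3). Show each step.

(2 + 7·d − 3·b)·(3·b − 8·d + 3)
= 6·b − 16·d + 6 + 21·b·d − 56·d^2 + 21·d − 9·b^2 + 24·b·d − 9·b    [distributive law]
= −3·b + 5·d + 6 + 45·b·d − 56·d^2 − 9·b^2    [combine like terms]

−3·b + 5·d + 6 + 45·b·d − 56·d^2 − 9·b^2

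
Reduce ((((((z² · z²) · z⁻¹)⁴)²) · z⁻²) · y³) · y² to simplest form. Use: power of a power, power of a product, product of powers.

((((((z² · z²) · z⁻¹)⁴)²) · z⁻²) · y³) · y²
= (((((z² · z²) · z⁻¹)⁸) · z⁻²) · y³) · y²    [power of a power]
= (((((z² · z²)⁸) · ((z⁻¹)⁸)) · z⁻²) · y³) · y²    [power of a product]
= ((((((z²)⁸) · ((z²)⁸)) · ((z⁻¹)⁸)) · z⁻²) · y³) · y²    [power of a product]
= ((((z¹⁶ · ((z²)⁸)) · ((z⁻¹)⁸)) · z⁻²) · y³) · y²    [power of a power]
= ((((z¹⁶ · z¹⁶) · ((z⁻¹)⁸)) · z⁻²) · y³) · y²    [power of a power]
= (((z³² · ((z⁻¹)⁸)) · z⁻²) · y³) · y²    [product of powers]
= (((z³² · z⁻⁸) · z⁻²) · y³) · y²    [power of a power]
= ((z²⁴ · z⁻²) · y³) · y²    [product of powers]
= (z²² · y³) · y²    [product of powers]
= y⁵·z²²    [product of powers]

y⁵·z²²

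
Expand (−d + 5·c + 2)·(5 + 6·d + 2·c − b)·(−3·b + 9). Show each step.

(−d + 5·c + 2)·(5 + 6·d + 2·c − b)·(−3·b + 9)
= (−5·d − 6·d² − 2·c·d + b·d + 25·c + 30·c·d + 10·c² − 5·b·c + 10 + 12·d + 4·c − 2·b)·(−3·b + 9)    [distributive law]
= (7·d − 6·d² + 28·c·d + b·d + 29·c + 10·c² − 5·b·c + 10 − 2·b)·(−3·b + 9)    [combine like terms]
= −21·b·d + 63·d + 18·b·d² − 54·d² − 84·b·c·d + 252·c·d − 3·b²·d + 9·b·d − 87·b·c + 261·c − 30·b·c² + 90·c² + 15·b²·c − 45·b·c − 30·b + 90 + 6·b² − 18·b    [distributive law]
= −12·b·d + 63·d + 18·b·d² − 54·d² − 84·b·c·d + 252·c·d − 3·b²·d − 132·b·c + 261·c − 30·b·c² + 90·c² + 15·b²·c − 48·b + 90 + 6·b²    [combine like terms]

−12·b·d + 63·d + 18·b·d² − 54·d² − 84·b·c·d + 252·c·d − 3·b²·d − 132·b·c + 261·c − 30·b·c² + 90·c² + 15·b²·c − 48·b + 90 + 6·b²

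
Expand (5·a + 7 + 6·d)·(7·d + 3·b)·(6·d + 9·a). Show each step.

588·a·d^2 + 315·a^2·d + 252·a·b·d + 135·a^2·b + 294·d^2 + 441·a·d + 126·b·d + 189·a·b + 252·d^3 + 108·b·d^2

(5·a + 7 + 6·d)·(7·d + 3·b)·(6·d + 9·a)
= (35·a·d + 15·a·b + 49·d + 21·b + 42·d^2 + 18·b·d)·(6·d + 9·a)    [distributive law]
= 210·a·d^2 + 315·a^2·d + 90·a·b·d + 135·a^2·b + 294·d^2 + 441·a·d + 126·b·d + 189·a·b + 252·d^3 + 378·a·d^2 + 108·b·d^2 + 162·a·b·d    [distributive law]
= 588·a·d^2 + 315·a^2·d + 252·a·b·d + 135·a^2·b + 294·d^2 + 441·a·d + 126·b·d + 189·a·b + 252·d^3 + 108·b·d^2    [combine like terms]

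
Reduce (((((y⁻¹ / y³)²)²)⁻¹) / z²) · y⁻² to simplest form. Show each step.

(((((y⁻¹ / y³)²)²)⁻¹) / z²) · y⁻²
= ((((y⁻¹ / y³)²)⁻²) / z²) · y⁻²    [power of a power]
= (((y⁻¹ / y³)⁻⁴) / z²) · y⁻²    [power of a power]
= ((((y⁻¹)⁻⁴) / ((y³)⁻⁴)) / z²) · y⁻²    [power of a quotient]
= ((y⁴ / ((y³)⁻⁴)) / z²) · y⁻²    [power of a power]
= ((y⁴ / y⁻¹²) / z²) · y⁻²    [power of a power]
= (y¹⁶ / z²) · y⁻²    [quotient of powers]
= y¹⁴·z⁻²    [quotient of powers; product of powers]

y¹⁴·z⁻²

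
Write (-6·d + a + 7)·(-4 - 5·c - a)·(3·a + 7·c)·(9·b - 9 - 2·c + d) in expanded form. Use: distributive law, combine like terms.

(-6·d + a + 7)·(-4 - 5·c - a)·(3·a + 7·c)·(9·b - 9 - 2·c + d)
= (24·d + 30·c·d + 6·a·d - 4·a - 5·a·c - a^2 - 28 - 35·c - 7·a)·(3·a + 7·c)·(9·b - 9 - 2·c + d)    [distributive law]
= (24·d + 30·c·d + 6·a·d - 11·a - 5·a·c - a^2 - 28 - 35·c)·(3·a + 7·c)·(9·b - 9 - 2·c + d)    [combine like terms]
= (72·a·d + 168·c·d + 90·a·c·d + 210·c^2·d + 18·a^2·d + 42·a·c·d - 33·a^2 - 77·a·c - 15·a^2·c - 35·a·c^2 - 3·a^3 - 7·a^2·c - 84·a - 196·c - 105·a·c - 245·c^2)·(9·b - 9 - 2·c + d)    [distributive law]
= (72·a·d + 168·c·d + 132·a·c·d + 210·c^2·d + 18·a^2·d - 33·a^2 - 182·a·c - 22·a^2·c - 35·a·c^2 - 3·a^3 - 84·a - 196·c - 245·c^2)·(9·b - 9 - 2·c + d)    [combine like terms]
= 648·a·b·d - 648·a·d - 144·a·c·d + 72·a·d^2 + 1512·b·c·d - 1512·c·d - 336·c^2·d + 168·c·d^2 + 1188·a·b·c·d - 1188·a·c·d - 264·a·c^2·d + 132·a·c·d^2 + 1890·b·c^2·d - 1890·c^2·d - 420·c^3·d + 210·c^2·d^2 + 162·a^2·b·d - 162·a^2·d - 36·a^2·c·d + 18·a^2·d^2 - 297·a^2·b + 297·a^2 + 66·a^2·c - 33·a^2·d - 1638·a·b·c + 1638·a·c + 364·a·c^2 - 182·a·c·d - 198·a^2·b·c + 198·a^2·c + 44·a^2·c^2 - 22·a^2·c·d - 315·a·b·c^2 + 315·a·c^2 + 70·a·c^3 - 35·a·c^2·d - 27·a^3·b + 27·a^3 + 6·a^3·c - 3·a^3·d - 756·a·b + 756·a + 168·a·c - 84·a·d - 1764·b·c + 1764·c + 392·c^2 - 196·c·d - 2205·b·c^2 + 2205·c^2 + 490·c^3 - 245·c^2·d    [distributive law]
= 648·a·b·d - 732·a·d - 1514·a·c·d + 72·a·d^2 + 1512·b·c·d - 1708·c·d - 2471·c^2·d + 168·c·d^2 + 1188·a·b·c·d - 299·a·c^2·d + 132·a·c·d^2 + 1890·b·c^2·d - 420·c^3·d + 210·c^2·d^2 + 162·a^2·b·d - 195·a^2·d - 58·a^2·c·d + 18·a^2·d^2 - 297·a^2·b + 297·a^2 + 264·a^2·c - 1638·a·b·c + 1806·a·c + 679·a·c^2 - 198·a^2·b·c + 44·a^2·c^2 - 315·a·b·c^2 + 70·a·c^3 - 27·a^3·b + 27·a^3 + 6·a^3·c - 3·a^3·d - 756·a·b + 756·a - 1764·b·c + 1764·c + 2597·c^2 - 2205·b·c^2 + 490·c^3    [combine like terms]

648·a·b·d - 732·a·d - 1514·a·c·d + 72·a·d^2 + 1512·b·c·d - 1708·c·d - 2471·c^2·d + 168·c·d^2 + 1188·a·b·c·d - 299·a·c^2·d + 132·a·c·d^2 + 1890·b·c^2·d - 420·c^3·d + 210·c^2·d^2 + 162·a^2·b·d - 195·a^2·d - 58·a^2·c·d + 18·a^2·d^2 - 297·a^2·b + 297·a^2 + 264·a^2·c - 1638·a·b·c + 1806·a·c + 679·a·c^2 - 198·a^2·b·c + 44·a^2·c^2 - 315·a·b·c^2 + 70·a·c^3 - 27·a^3·b + 27·a^3 + 6·a^3·c - 3·a^3·d - 756·a·b + 756·a - 1764·b·c + 1764·c + 2597·c^2 - 2205·b·c^2 + 490·c^3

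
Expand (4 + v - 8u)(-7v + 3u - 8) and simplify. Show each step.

-36v + 76u - 32 - 7v^2 + 59uv - 24u^2

(4 + v - 8u)(-7v + 3u - 8)
= -28v + 12u - 32 - 7v^2 + 3uv - 8v + 56uv - 24u^2 + 64u    [distributive law]
= -36v + 76u - 32 - 7v^2 + 59uv - 24u^2    [combine like terms]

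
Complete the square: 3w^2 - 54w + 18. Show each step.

3(w - 9)^2 - 225

3w^2 - 54w + 18
= 3(w^2 - 18w) + 18    [factor out 3 from the w-terms]
= 3(w^2 - 18w + 81 - 81) + 18    [add and subtract 81 inside the bracket]
= 3(w - 9)^2 - 243 + 18    [perfect-square identity]
= 3(w - 9)^2 - 225    [combine constants]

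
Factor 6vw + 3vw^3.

3vw(2 + w^2)

6vw + 3vw^3
= 3(2vw + vw^3)    [factor out 3]
= 3vw(2 + w^2)    [factor out vw]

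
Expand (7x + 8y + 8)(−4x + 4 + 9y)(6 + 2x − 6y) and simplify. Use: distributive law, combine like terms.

(7x + 8y + 8)(−4x + 4 + 9y)(6 + 2x − 6y)
= (−28x^2 + 28x + 63xy − 32xy + 32y + 72y^2 − 32x + 32 + 72y)(6 + 2x − 6y)    [distributive law]
= (−28x^2 − 4x + 31xy + 104y + 72y^2 + 32)(6 + 2x − 6y)    [combine like terms]
= −168x^2 − 56x^3 + 168x^2y − 24x − 8x^2 + 24xy + 186xy + 62x^2y − 186xy^2 + 624y + 208xy − 624y^2 + 432y^2 + 144xy^2 − 432y^3 + 192 + 64x − 192y    [distributive law]
= −176x^2 − 56x^3 + 230x^2y + 40x + 418xy − 42xy^2 + 432y − 192y^2 − 432y^3 + 192    [combine like terms]

−176x^2 − 56x^3 + 230x^2y + 40x + 418xy − 42xy^2 + 432y − 192y^2 − 432y^3 + 192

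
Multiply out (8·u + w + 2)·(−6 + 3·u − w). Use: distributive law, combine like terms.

(8·u + w + 2)·(−6 + 3·u − w)
= −48·u + 24·u^2 − 8·u·w − 6·w + 3·u·w − w^2 − 12 + 6·u − 2·w    [distributive law]
= −42·u + 24·u^2 − 5·u·w − 8·w − w^2 − 12    [combine like terms]

−42·u + 24·u^2 − 5·u·w − 8·w − w^2 − 12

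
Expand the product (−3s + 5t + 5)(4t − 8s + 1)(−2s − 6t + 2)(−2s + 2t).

(−3s + 5t + 5)(4t − 8s + 1)(−2s − 6t + 2)(−2s + 2t)
= (−12st + 24s^2 − 3s + 20t^2 − 40st + 5t + 20t − 40s + 5)(−2s − 6t + 2)(−2s + 2t)    [distributive law]
= (−52st + 24s^2 − 43s + 20t^2 + 25t + 5)(−2s − 6t + 2)(−2s + 2t)    [combine like terms]
= (104s^2t + 312st^2 − 104st − 48s^3 − 144s^2t + 48s^2 + 86s^2 + 258st − 86s − 40st^2 − 120t^3 + 40t^2 − 50st − 150t^2 + 50t − 10s − 30t + 10)(−2s + 2t)    [distributive law]
= (−40s^2t + 272st^2 + 104st − 48s^3 + 134s^2 − 96s − 120t^3 − 110t^2 + 20t + 10)(−2s + 2t)    [combine like terms]
= 80s^3t − 80s^2t^2 − 544s^2t^2 + 544st^3 − 208s^2t + 208st^2 + 96s^4 − 96s^3t − 268s^3 + 268s^2t + 192s^2 − 192st + 240st^3 − 240t^4 + 220st^2 − 220t^3 − 40st + 40t^2 − 20s + 20t    [distributive law]
= −16s^3t − 624s^2t^2 + 784st^3 + 60s^2t + 428st^2 + 96s^4 − 268s^3 + 192s^2 − 232st − 240t^4 − 220t^3 + 40t^2 − 20s + 20t    [combine like terms]

−16s^3t − 624s^2t^2 + 784st^3 + 60s^2t + 428st^2 + 96s^4 − 268s^3 + 192s^2 − 232st − 240t^4 − 220t^3 + 40t^2 − 20s + 20t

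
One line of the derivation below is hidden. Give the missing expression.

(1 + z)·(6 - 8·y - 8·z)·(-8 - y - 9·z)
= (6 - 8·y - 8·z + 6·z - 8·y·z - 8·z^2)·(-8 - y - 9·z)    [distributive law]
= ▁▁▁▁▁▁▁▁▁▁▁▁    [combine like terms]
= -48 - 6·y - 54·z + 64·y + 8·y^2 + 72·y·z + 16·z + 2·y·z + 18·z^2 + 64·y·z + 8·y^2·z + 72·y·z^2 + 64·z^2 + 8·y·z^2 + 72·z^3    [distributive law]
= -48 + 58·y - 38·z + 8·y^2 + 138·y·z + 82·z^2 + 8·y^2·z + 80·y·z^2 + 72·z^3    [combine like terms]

By combine like terms:

(6 - 8·y - 2·z - 8·y·z - 8·z^2)·(-8 - y - 9·z)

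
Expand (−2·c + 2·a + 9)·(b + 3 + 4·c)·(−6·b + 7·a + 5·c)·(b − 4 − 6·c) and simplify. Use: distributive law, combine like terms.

12·b³·c + 141·b²·c − 34·b²·c² + 20·a·b²·c + 286·a·b·c + 296·a·b·c² + 808·b·c² − 268·b·c³ + 1647·b·c − 2094·a·c − 1376·a·c² − 1410·c² − 740·c³ + 96·a·c³ + 240·c⁴ − 12·a·b³ + 75·a·b² + 14·a²·b² − 14·a²·b − 28·a²·b·c + 81·a·b − 168·a² − 476·a²·c − 336·a²·c² − 54·b³ + 54·b² + 648·b − 756·a − 540·c

(−2·c + 2·a + 9)·(b + 3 + 4·c)·(−6·b + 7·a + 5·c)·(b − 4 − 6·c)
= (−2·b·c − 6·c − 8·c² + 2·a·b + 6·a + 8·a·c + 9·b + 27 + 36·c)·(−6·b + 7·a + 5·c)·(b − 4 − 6·c)    [distributive law]
= (−2·b·c + 30·c − 8·c² + 2·a·b + 6·a + 8·a·c + 9·b + 27)·(−6·b + 7·a + 5·c)·(b − 4 − 6·c)    [combine like terms]
= (12·b²·c − 14·a·b·c − 10·b·c² − 180·b·c + 210·a·c + 150·c² + 48·b·c² − 56·a·c² − 40·c³ − 12·a·b² + 14·a²·b + 10·a·b·c − 36·a·b + 42·a² + 30·a·c − 48·a·b·c + 56·a²·c + 40·a·c² − 54·b² + 63·a·b + 45·b·c − 162·b + 189·a + 135·c)·(b − 4 − 6·c)    [distributive law]
= (12·b²·c − 52·a·b·c + 38·b·c² − 135·b·c + 240·a·c + 150·c² − 16·a·c² − 40·c³ − 12·a·b² + 14·a²·b + 27·a·b + 42·a² + 56·a²·c − 54·b² − 162·b + 189·a + 135·c)·(b − 4 − 6·c)    [combine like terms]
= 12·b³·c − 48·b²·c − 72·b²·c² − 52·a·b²·c + 208·a·b·c + 312·a·b·c² + 38·b²·c² − 152·b·c² − 228·b·c³ − 135·b²·c + 540·b·c + 810·b·c² + 240·a·b·c − 960·a·c − 1440·a·c² + 150·b·c² − 600·c² − 900·c³ − 16·a·b·c² + 64·a·c² + 96·a·c³ − 40·b·c³ + 160·c³ + 240·c⁴ − 12·a·b³ + 48·a·b² + 72·a·b²·c + 14·a²·b² − 56·a²·b − 84·a²·b·c + 27·a·b² − 108·a·b − 162·a·b·c + 42·a²·b − 168·a² − 252·a²·c + 56·a²·b·c − 224·a²·c − 336·a²·c² − 54·b³ + 216·b² + 324·b²·c − 162·b² + 648·b + 972·b·c + 189·a·b − 756·a − 1134·a·c + 135·b·c − 540·c − 810·c²    [distributive law]
= 12·b³·c + 141·b²·c − 34·b²·c² + 20·a·b²·c + 286·a·b·c + 296·a·b·c² + 808·b·c² − 268·b·c³ + 1647·b·c − 2094·a·c − 1376·a·c² − 1410·c² − 740·c³ + 96·a·c³ + 240·c⁴ − 12·a·b³ + 75·a·b² + 14·a²·b² − 14·a²·b − 28·a²·b·c + 81·a·b − 168·a² − 476·a²·c − 336·a²·c² − 54·b³ + 54·b² + 648·b − 756·a − 540·c    [combine like terms]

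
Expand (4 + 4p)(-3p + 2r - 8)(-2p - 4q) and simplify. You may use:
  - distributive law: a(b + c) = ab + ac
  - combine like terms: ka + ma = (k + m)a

88p² + 176pq - 16pr - 32qr + 64p + 128q + 24p³ + 48p²q - 16p²r - 32pqr

(4 + 4p)(-3p + 2r - 8)(-2p - 4q)
= (-12p + 8r - 32 - 12p² + 8pr - 32p)(-2p - 4q)    [distributive law]
= (-44p + 8r - 32 - 12p² + 8pr)(-2p - 4q)    [combine like terms]
= 88p² + 176pq - 16pr - 32qr + 64p + 128q + 24p³ + 48p²q - 16p²r - 32pqr    [distributive law]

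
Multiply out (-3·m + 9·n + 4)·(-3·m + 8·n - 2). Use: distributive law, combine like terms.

(-3·m + 9·n + 4)·(-3·m + 8·n - 2)
= 9·m^2 - 24·m·n + 6·m - 27·m·n + 72·n^2 - 18·n - 12·m + 32·n - 8    [distributive law]
= 9·m^2 - 51·m·n - 6·m + 72·n^2 + 14·n - 8    [combine like terms]

9·m^2 - 51·m·n - 6·m + 72·n^2 + 14·n - 8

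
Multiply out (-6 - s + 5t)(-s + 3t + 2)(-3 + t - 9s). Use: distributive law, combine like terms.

96s + 100st - 39s^2 + 12t - 53t^2 + 36 + 73s^2t - 9s^3 - 143st^2 + 15t^3

(-6 - s + 5t)(-s + 3t + 2)(-3 + t - 9s)
= (6s - 18t - 12 + s^2 - 3st - 2s - 5st + 15t^2 + 10t)(-3 + t - 9s)    [distributive law]
= (4s - 8t - 12 + s^2 - 8st + 15t^2)(-3 + t - 9s)    [combine like terms]
= -12s + 4st - 36s^2 + 24t - 8t^2 + 72st + 36 - 12t + 108s - 3s^2 + s^2t - 9s^3 + 24st - 8st^2 + 72s^2t - 45t^2 + 15t^3 - 135st^2    [distributive law]
= 96s + 100st - 39s^2 + 12t - 53t^2 + 36 + 73s^2t - 9s^3 - 143st^2 + 15t^3    [combine like terms]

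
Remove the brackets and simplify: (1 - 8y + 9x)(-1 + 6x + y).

-1 - 3x + 9y - 39xy - 8y² + 54x²

(1 - 8y + 9x)(-1 + 6x + y)
= -1 + 6x + y + 8y - 48xy - 8y² - 9x + 54x² + 9xy    [distributive law]
= -1 - 3x + 9y - 39xy - 8y² + 54x²    [combine like terms]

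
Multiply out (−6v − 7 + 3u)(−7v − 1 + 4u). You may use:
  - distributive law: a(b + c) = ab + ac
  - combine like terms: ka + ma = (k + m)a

(−6v − 7 + 3u)(−7v − 1 + 4u)
= 42v^2 + 6v − 24uv + 49v + 7 − 28u − 21uv − 3u + 12u^2    [distributive law]
= 42v^2 + 55v − 45uv + 7 − 31u + 12u^2    [combine like terms]

42v^2 + 55v − 45uv + 7 − 31u + 12u^2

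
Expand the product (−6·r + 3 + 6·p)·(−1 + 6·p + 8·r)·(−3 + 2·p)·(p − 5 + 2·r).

−294·p·r + 468·r − 900·r² − 264·p²·r + 672·p·r² + 168·p³·r − 48·p²·r² + 288·r³ − 192·p·r³ + 219·p − 45 + 378·p² − 444·p³ + 72·p⁴

(−6·r + 3 + 6·p)·(−1 + 6·p + 8·r)·(−3 + 2·p)·(p − 5 + 2·r)
= (6·r − 36·p·r − 48·r² − 3 + 18·p + 24·r − 6·p + 36·p² + 48·p·r)·(−3 + 2·p)·(p − 5 + 2·r)    [distributive law]
= (30·r + 12·p·r − 48·r² − 3 + 12·p + 36·p²)·(−3 + 2·p)·(p − 5 + 2·r)    [combine like terms]
= (−90·r + 60·p·r − 36·p·r + 24·p²·r + 144·r² − 96·p·r² + 9 − 6·p − 36·p + 24·p² − 108·p² + 72·p³)·(p − 5 + 2·r)    [distributive law]
= (−90·r + 24·p·r + 24·p²·r + 144·r² − 96·p·r² + 9 − 42·p − 84·p² + 72·p³)·(p − 5 + 2·r)    [combine like terms]
= −90·p·r + 450·r − 180·r² + 24·p²·r − 120·p·r + 48·p·r² + 24·p³·r − 120·p²·r + 48·p²·r² + 144·p·r² − 720·r² + 288·r³ − 96·p²·r² + 480·p·r² − 192·p·r³ + 9·p − 45 + 18·r − 42·p² + 210·p − 84·p·r − 84·p³ + 420·p² − 168·p²·r + 72·p⁴ − 360·p³ + 144·p³·r    [distributive law]
= −294·p·r + 468·r − 900·r² − 264·p²·r + 672·p·r² + 168·p³·r − 48·p²·r² + 288·r³ − 192·p·r³ + 219·p − 45 + 378·p² − 444·p³ + 72·p⁴    [combine like terms]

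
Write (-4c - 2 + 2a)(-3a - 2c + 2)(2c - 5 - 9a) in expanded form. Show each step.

(-4c - 2 + 2a)(-3a - 2c + 2)(2c - 5 - 9a)
= (12ac + 8c^2 - 8c + 6a + 4c - 4 - 6a^2 - 4ac + 4a)(2c - 5 - 9a)    [distributive law]
= (8ac + 8c^2 - 4c + 10a - 4 - 6a^2)(2c - 5 - 9a)    [combine like terms]
= 16ac^2 - 40ac - 72a^2c + 16c^3 - 40c^2 - 72ac^2 - 8c^2 + 20c + 36ac + 20ac - 50a - 90a^2 - 8c + 20 + 36a - 12a^2c + 30a^2 + 54a^3    [distributive law]
= -56ac^2 + 16ac - 84a^2c + 16c^3 - 48c^2 + 12c - 14a - 60a^2 + 20 + 54a^3    [combine like terms]

-56ac^2 + 16ac - 84a^2c + 16c^3 - 48c^2 + 12c - 14a - 60a^2 + 20 + 54a^3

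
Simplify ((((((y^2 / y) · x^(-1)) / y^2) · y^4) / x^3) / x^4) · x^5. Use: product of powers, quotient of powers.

x^(-3)y^3

((((((y^2 / y) · x^(-1)) / y^2) · y^4) / x^3) / x^4) · x^5
= (((((y · x^(-1)) / y^2) · y^4) / x^3) / x^4) · x^5    [quotient of powers]
= x^(-3)y^3    [quotient of powers; product of powers]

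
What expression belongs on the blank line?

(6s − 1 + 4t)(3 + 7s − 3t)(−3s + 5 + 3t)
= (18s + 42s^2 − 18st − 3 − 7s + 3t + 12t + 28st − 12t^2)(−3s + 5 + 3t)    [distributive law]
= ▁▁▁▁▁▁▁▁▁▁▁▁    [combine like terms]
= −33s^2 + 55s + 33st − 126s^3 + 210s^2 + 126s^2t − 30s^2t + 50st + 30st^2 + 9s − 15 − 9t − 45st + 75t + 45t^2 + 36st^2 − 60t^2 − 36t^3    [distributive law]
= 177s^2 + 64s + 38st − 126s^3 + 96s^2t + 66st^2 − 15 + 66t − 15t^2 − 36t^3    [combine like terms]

By combine like terms:

(11s + 42s^2 + 10st − 3 + 15t − 12t^2)(−3s + 5 + 3t)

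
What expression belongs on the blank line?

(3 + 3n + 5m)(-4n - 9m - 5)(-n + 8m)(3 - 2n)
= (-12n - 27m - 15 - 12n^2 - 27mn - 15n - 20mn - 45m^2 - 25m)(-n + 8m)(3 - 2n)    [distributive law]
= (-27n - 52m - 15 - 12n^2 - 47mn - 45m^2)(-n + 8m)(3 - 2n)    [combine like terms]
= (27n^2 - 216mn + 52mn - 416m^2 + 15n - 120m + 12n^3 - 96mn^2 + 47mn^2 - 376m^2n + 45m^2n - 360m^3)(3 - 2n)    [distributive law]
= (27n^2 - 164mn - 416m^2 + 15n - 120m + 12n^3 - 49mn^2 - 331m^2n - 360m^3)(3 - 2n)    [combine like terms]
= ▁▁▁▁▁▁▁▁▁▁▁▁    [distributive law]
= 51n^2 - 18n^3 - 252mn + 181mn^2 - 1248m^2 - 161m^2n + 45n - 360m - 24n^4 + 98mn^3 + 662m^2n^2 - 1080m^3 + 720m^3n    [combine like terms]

By distributive law:

81n^2 - 54n^3 - 492mn + 328mn^2 - 1248m^2 + 832m^2n + 45n - 30n^2 - 360m + 240mn + 36n^3 - 24n^4 - 147mn^2 + 98mn^3 - 993m^2n + 662m^2n^2 - 1080m^3 + 720m^3n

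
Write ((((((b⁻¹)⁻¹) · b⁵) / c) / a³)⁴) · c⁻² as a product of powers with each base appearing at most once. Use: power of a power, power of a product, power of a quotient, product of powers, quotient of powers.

a⁻¹²b²⁴c⁻⁶

((((((b⁻¹)⁻¹) · b⁵) / c) / a³)⁴) · c⁻²
= ((((((b⁻¹)⁻¹) · b⁵) / c)⁴) / ((a³)⁴)) · c⁻²    [power of a quotient]
= ((((((b⁻¹)⁻¹) · b⁵)⁴) / (c⁴)) / ((a³)⁴)) · c⁻²    [power of a quotient]
= ((((((b⁻¹)⁻¹)⁴) · ((b⁵)⁴)) / (c⁴)) / ((a³)⁴)) · c⁻²    [power of a product]
= (((((b⁻¹)⁻⁴) · ((b⁵)⁴)) / (c⁴)) / ((a³)⁴)) · c⁻²    [power of a power]
= ((((b⁴) · ((b⁵)⁴)) / (c⁴)) / ((a³)⁴)) · c⁻²    [power of a power]
= (((b⁴ · b²⁰) / (c⁴)) / ((a³)⁴)) · c⁻²    [power of a power]
= ((b²⁴ / (c⁴)) / ((a³)⁴)) · c⁻²    [product of powers]
= ((b²⁴ / c⁴) / a¹²) · c⁻²    [power of a power]
= a⁻¹²b²⁴c⁻⁶    [quotient of powers]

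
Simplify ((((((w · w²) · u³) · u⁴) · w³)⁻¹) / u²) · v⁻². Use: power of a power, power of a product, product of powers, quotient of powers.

u⁻⁹·v⁻²·w⁻⁶

((((((w · w²) · u³) · u⁴) · w³)⁻¹) / u²) · v⁻²
= ((((((w · w²) · u³) · u⁴)⁻¹) · ((w³)⁻¹)) / u²) · v⁻²    [power of a product]
= ((((((w · w²) · u³)⁻¹) · ((u⁴)⁻¹)) · ((w³)⁻¹)) / u²) · v⁻²    [power of a product]
= ((((((w · w²)⁻¹) · ((u³)⁻¹)) · ((u⁴)⁻¹)) · ((w³)⁻¹)) / u²) · v⁻²    [power of a product]
= ((((((w⁻¹) · ((w²)⁻¹)) · ((u³)⁻¹)) · ((u⁴)⁻¹)) · ((w³)⁻¹)) / u²) · v⁻²    [power of a product]
= (((((w⁻¹ · w⁻²) · ((u³)⁻¹)) · ((u⁴)⁻¹)) · ((w³)⁻¹)) / u²) · v⁻²    [power of a power]
= ((((w⁻³ · ((u³)⁻¹)) · ((u⁴)⁻¹)) · ((w³)⁻¹)) / u²) · v⁻²    [product of powers]
= ((((w⁻³ · u⁻³) · ((u⁴)⁻¹)) · ((w³)⁻¹)) / u²) · v⁻²    [power of a power]
= ((((w⁻³ · u⁻³) · u⁻⁴) · ((w³)⁻¹)) / u²) · v⁻²    [power of a power]
= ((((w⁻³ · u⁻³) · u⁻⁴) · w⁻³) / u²) · v⁻²    [power of a power]
= u⁻⁹·v⁻²·w⁻⁶    [quotient of powers; product of powers]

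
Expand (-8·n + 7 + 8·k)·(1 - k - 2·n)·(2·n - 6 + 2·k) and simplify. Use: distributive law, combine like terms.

(-8·n + 7 + 8·k)·(1 - k - 2·n)·(2·n - 6 + 2·k)
= (-8·n + 8·k·n + 16·n^2 + 7 - 7·k - 14·n + 8·k - 8·k^2 - 16·k·n)·(2·n - 6 + 2·k)    [distributive law]
= (-22·n - 8·k·n + 16·n^2 + 7 + k - 8·k^2)·(2·n - 6 + 2·k)    [combine like terms]
= -44·n^2 + 132·n - 44·k·n - 16·k·n^2 + 48·k·n - 16·k^2·n + 32·n^3 - 96·n^2 + 32·k·n^2 + 14·n - 42 + 14·k + 2·k·n - 6·k + 2·k^2 - 16·k^2·n + 48·k^2 - 16·k^3    [distributive law]
= -140·n^2 + 146·n + 6·k·n + 16·k·n^2 - 32·k^2·n + 32·n^3 - 42 + 8·k + 50·k^2 - 16·k^3    [combine like terms]

-140·n^2 + 146·n + 6·k·n + 16·k·n^2 - 32·k^2·n + 32·n^3 - 42 + 8·k + 50·k^2 - 16·k^3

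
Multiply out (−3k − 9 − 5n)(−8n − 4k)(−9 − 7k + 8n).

(−3k − 9 − 5n)(−8n − 4k)(−9 − 7k + 8n)
= (24kn + 12k^2 + 72n + 36k + 40n^2 + 20kn)(−9 − 7k + 8n)    [distributive law]
= (44kn + 12k^2 + 72n + 36k + 40n^2)(−9 − 7k + 8n)    [combine like terms]
= −396kn − 308k^2n + 352kn^2 − 108k^2 − 84k^3 + 96k^2n − 648n − 504kn + 576n^2 − 324k − 252k^2 + 288kn − 360n^2 − 280kn^2 + 320n^3    [distributive law]
= −612kn − 212k^2n + 72kn^2 − 360k^2 − 84k^3 − 648n + 216n^2 − 324k + 320n^3    [combine like terms]

−612kn − 212k^2n + 72kn^2 − 360k^2 − 84k^3 − 648n + 216n^2 − 324k + 320n^3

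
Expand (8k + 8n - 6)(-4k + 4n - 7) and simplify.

-32k^2 - 32k + 32n^2 - 80n + 42

(8k + 8n - 6)(-4k + 4n - 7)
= -32k^2 + 32kn - 56k - 32kn + 32n^2 - 56n + 24k - 24n + 42    [distributive law]
= -32k^2 - 32k + 32n^2 - 80n + 42    [combine like terms]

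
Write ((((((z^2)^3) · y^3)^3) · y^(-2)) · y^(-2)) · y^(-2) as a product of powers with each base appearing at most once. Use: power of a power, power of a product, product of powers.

y^3z^18

((((((z^2)^3) · y^3)^3) · y^(-2)) · y^(-2)) · y^(-2)
= ((((((z^2)^3)^3) · ((y^3)^3)) · y^(-2)) · y^(-2)) · y^(-2)    [power of a product]
= (((((z^2)^9) · ((y^3)^3)) · y^(-2)) · y^(-2)) · y^(-2)    [power of a power]
= ((((z^18) · ((y^3)^3)) · y^(-2)) · y^(-2)) · y^(-2)    [power of a power]
= (((z^18 · y^9) · y^(-2)) · y^(-2)) · y^(-2)    [power of a power]
= y^3z^18    [product of powers]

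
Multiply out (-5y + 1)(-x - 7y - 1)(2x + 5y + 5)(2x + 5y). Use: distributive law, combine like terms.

(-5y + 1)(-x - 7y - 1)(2x + 5y + 5)(2x + 5y)
= (5xy + 35y^2 + 5y - x - 7y - 1)(2x + 5y + 5)(2x + 5y)    [distributive law]
= (5xy + 35y^2 - 2y - x - 1)(2x + 5y + 5)(2x + 5y)    [combine like terms]
= (10x^2y + 25xy^2 + 25xy + 70xy^2 + 175y^3 + 175y^2 - 4xy - 10y^2 - 10y - 2x^2 - 5xy - 5x - 2x - 5y - 5)(2x + 5y)    [distributive law]
= (10x^2y + 95xy^2 + 16xy + 175y^3 + 165y^2 - 15y - 2x^2 - 7x - 5)(2x + 5y)    [combine like terms]
= 20x^3y + 50x^2y^2 + 190x^2y^2 + 475xy^3 + 32x^2y + 80xy^2 + 350xy^3 + 875y^4 + 330xy^2 + 825y^3 - 30xy - 75y^2 - 4x^3 - 10x^2y - 14x^2 - 35xy - 10x - 25y    [distributive law]
= 20x^3y + 240x^2y^2 + 825xy^3 + 22x^2y + 410xy^2 + 875y^4 + 825y^3 - 65xy - 75y^2 - 4x^3 - 14x^2 - 10x - 25y    [combine like terms]

20x^3y + 240x^2y^2 + 825xy^3 + 22x^2y + 410xy^2 + 875y^4 + 825y^3 - 65xy - 75y^2 - 4x^3 - 14x^2 - 10x - 25y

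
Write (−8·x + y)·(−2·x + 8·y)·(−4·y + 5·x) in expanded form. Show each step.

−394·x^2·y + 80·x^3 + 304·x·y^2 − 32·y^3

(−8·x + y)·(−2·x + 8·y)·(−4·y + 5·x)
= (16·x^2 − 64·x·y − 2·x·y + 8·y^2)·(−4·y + 5·x)    [distributive law]
= (16·x^2 − 66·x·y + 8·y^2)·(−4·y + 5·x)    [combine like terms]
= −64·x^2·y + 80·x^3 + 264·x·y^2 − 330·x^2·y − 32·y^3 + 40·x·y^2    [distributive law]
= −394·x^2·y + 80·x^3 + 304·x·y^2 − 32·y^3    [combine like terms]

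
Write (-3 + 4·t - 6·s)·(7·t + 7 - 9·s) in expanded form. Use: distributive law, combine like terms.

7·t - 21 - 15·s + 28·t^2 - 78·s·t + 54·s^2

(-3 + 4·t - 6·s)·(7·t + 7 - 9·s)
= -21·t - 21 + 27·s + 28·t^2 + 28·t - 36·s·t - 42·s·t - 42·s + 54·s^2    [distributive law]
= 7·t - 21 - 15·s + 28·t^2 - 78·s·t + 54·s^2    [combine like terms]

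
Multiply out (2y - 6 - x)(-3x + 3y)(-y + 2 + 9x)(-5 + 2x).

-255xy² + 126x²y² + 918xy + 24x²y - 168x³y + 30y³ - 12xy³ - 150y² - 180x - 768x² + 201x³ + 180y + 54x⁴

(2y - 6 - x)(-3x + 3y)(-y + 2 + 9x)(-5 + 2x)
= (-6xy + 6y² + 18x - 18y + 3x² - 3xy)(-y + 2 + 9x)(-5 + 2x)    [distributive law]
= (-9xy + 6y² + 18x - 18y + 3x²)(-y + 2 + 9x)(-5 + 2x)    [combine like terms]
= (9xy² - 18xy - 81x²y - 6y³ + 12y² + 54xy² - 18xy + 36x + 162x² + 18y² - 36y - 162xy - 3x²y + 6x² + 27x³)(-5 + 2x)    [distributive law]
= (63xy² - 198xy - 84x²y - 6y³ + 30y² + 36x + 168x² - 36y + 27x³)(-5 + 2x)    [combine like terms]
= -315xy² + 126x²y² + 990xy - 396x²y + 420x²y - 168x³y + 30y³ - 12xy³ - 150y² + 60xy² - 180x + 72x² - 840x² + 336x³ + 180y - 72xy - 135x³ + 54x⁴    [distributive law]
= -255xy² + 126x²y² + 918xy + 24x²y - 168x³y + 30y³ - 12xy³ - 150y² - 180x - 768x² + 201x³ + 180y + 54x⁴    [combine like terms]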